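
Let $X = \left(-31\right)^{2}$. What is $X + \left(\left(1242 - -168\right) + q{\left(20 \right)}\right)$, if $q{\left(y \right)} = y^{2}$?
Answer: $2771$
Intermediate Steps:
$X = 961$
$X + \left(\left(1242 - -168\right) + q{\left(20 \right)}\right) = 961 + \left(\left(1242 - -168\right) + 20^{2}\right) = 961 + \left(\left(1242 + 168\right) + 400\right) = 961 + \left(1410 + 400\right) = 961 + 1810 = 2771$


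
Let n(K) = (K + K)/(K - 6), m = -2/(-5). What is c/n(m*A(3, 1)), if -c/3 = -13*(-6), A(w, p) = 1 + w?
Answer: 1287/4 ≈ 321.75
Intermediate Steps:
m = ⅖ (m = -2*(-⅕) = ⅖ ≈ 0.40000)
c = -234 (c = -(-39)*(-6) = -3*78 = -234)
n(K) = 2*K/(-6 + K) (n(K) = (2*K)/(-6 + K) = 2*K/(-6 + K))
c/n(m*A(3, 1)) = -234*5*(-6 + 2*(1 + 3)/5)/(4*(1 + 3)) = -234/(2*((⅖)*4)/(-6 + (⅖)*4)) = -234/(2*(8/5)/(-6 + 8/5)) = -234/(2*(8/5)/(-22/5)) = -234/(2*(8/5)*(-5/22)) = -234/(-8/11) = -234*(-11/8) = 1287/4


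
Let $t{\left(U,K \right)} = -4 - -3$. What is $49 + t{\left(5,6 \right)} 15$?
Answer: $34$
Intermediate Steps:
$t{\left(U,K \right)} = -1$ ($t{\left(U,K \right)} = -4 + 3 = -1$)
$49 + t{\left(5,6 \right)} 15 = 49 - 15 = 34$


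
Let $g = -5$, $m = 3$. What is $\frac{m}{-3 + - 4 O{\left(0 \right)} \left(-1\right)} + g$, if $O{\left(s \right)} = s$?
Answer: $-6$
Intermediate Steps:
$\frac{m}{-3 + - 4 O{\left(0 \right)} \left(-1\right)} + g = \frac{3}{-3 + \left(-4\right) 0 \left(-1\right)} - 5 = \frac{3}{-3 + 0 \left(-1\right)} - 5 = \frac{3}{-3 + 0} - 5 = \frac{3}{-3} - 5 = 3 \left(- \frac{1}{3}\right) - 5 = -1 - 5 = -6$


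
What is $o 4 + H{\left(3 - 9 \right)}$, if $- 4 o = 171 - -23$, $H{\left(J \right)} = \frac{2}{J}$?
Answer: $- \frac{583}{3} \approx -194.33$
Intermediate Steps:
$o = - \frac{97}{2}$ ($o = - \frac{171 - -23}{4} = - \frac{171 + 23}{4} = \left(- \frac{1}{4}\right) 194 = - \frac{97}{2} \approx -48.5$)
$o 4 + H{\left(3 - 9 \right)} = \left(- \frac{97}{2}\right) 4 + \frac{2}{3 - 9} = -194 + \frac{2}{-6} = -194 + 2 \left(- \frac{1}{6}\right) = -194 - \frac{1}{3} = - \frac{583}{3}$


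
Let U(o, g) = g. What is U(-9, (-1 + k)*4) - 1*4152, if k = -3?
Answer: -4168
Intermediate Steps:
U(-9, (-1 + k)*4) - 1*4152 = (-1 - 3)*4 - 1*4152 = -4*4 - 4152 = -16 - 4152 = -4168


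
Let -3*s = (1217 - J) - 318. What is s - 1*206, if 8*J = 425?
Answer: -11711/24 ≈ -487.96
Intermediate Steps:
J = 425/8 (J = (⅛)*425 = 425/8 ≈ 53.125)
s = -6767/24 (s = -((1217 - 1*425/8) - 318)/3 = -((1217 - 425/8) - 318)/3 = -(9311/8 - 318)/3 = -⅓*6767/8 = -6767/24 ≈ -281.96)
s - 1*206 = -6767/24 - 1*206 = -6767/24 - 206 = -11711/24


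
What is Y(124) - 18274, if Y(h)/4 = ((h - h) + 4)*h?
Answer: -16290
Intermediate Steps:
Y(h) = 16*h (Y(h) = 4*(((h - h) + 4)*h) = 4*((0 + 4)*h) = 4*(4*h) = 16*h)
Y(124) - 18274 = 16*124 - 18274 = 1984 - 18274 = -16290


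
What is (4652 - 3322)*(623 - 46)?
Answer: 767410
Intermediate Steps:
(4652 - 3322)*(623 - 46) = 1330*577 = 767410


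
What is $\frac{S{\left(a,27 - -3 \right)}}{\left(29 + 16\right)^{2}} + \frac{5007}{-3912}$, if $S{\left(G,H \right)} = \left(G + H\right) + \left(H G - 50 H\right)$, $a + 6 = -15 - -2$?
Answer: $- \frac{6064661}{2640600} \approx -2.2967$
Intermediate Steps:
$a = -19$ ($a = -6 - 13 = -19$)
$S{\left(G,H \right)} = G - 49 H + G H$ ($S{\left(G,H \right)} = \left(G + H\right) + \left(G H - 50 H\right) = \left(G + H\right) + \left(- 50 H + G H\right) = G - 49 H + G H$)
$\frac{S{\left(a,27 - -3 \right)}}{\left(29 + 16\right)^{2}} + \frac{5007}{-3912} = \frac{-19 - 49 \left(27 - -3\right) - 19 \left(27 - -3\right)}{\left(29 + 16\right)^{2}} + \frac{5007}{-3912} = \frac{-19 - 49 \left(27 + 3\right) - 19 \left(27 + 3\right)}{45^{2}} + 5007 \left(- \frac{1}{3912}\right) = \frac{-19 - 1470 - 570}{2025} - \frac{1669}{1304} = \left(-19 - 1470 - 570\right) \frac{1}{2025} - \frac{1669}{1304} = \left(-2059\right) \frac{1}{2025} - \frac{1669}{1304} = - \frac{2059}{2025} - \frac{1669}{1304} = - \frac{6064661}{2640600}$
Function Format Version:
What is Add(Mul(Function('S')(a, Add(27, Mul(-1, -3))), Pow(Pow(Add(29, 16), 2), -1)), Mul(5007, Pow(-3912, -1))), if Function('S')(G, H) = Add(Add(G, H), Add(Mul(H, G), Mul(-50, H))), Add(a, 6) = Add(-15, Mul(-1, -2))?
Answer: Rational(-6064661, 2640600) ≈ -2.2967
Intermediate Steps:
a = -19 (a = Add(-6, Add(-15, Mul(-1, -2))) = Add(-6, Add(-15, 2)) = Add(-6, -13) = -19)
Function('S')(G, H) = Add(G, Mul(-49, H), Mul(G, H)) (Function('S')(G, H) = Add(Add(G, H), Add(Mul(G, H), Mul(-50, H))) = Add(Add(G, H), Add(Mul(-50, H), Mul(G, H))) = Add(G, Mul(-49, H), Mul(G, H)))
Add(Mul(Function('S')(a, Add(27, Mul(-1, -3))), Pow(Pow(Add(29, 16), 2), -1)), Mul(5007, Pow(-3912, -1))) = Add(Mul(Add(-19, Mul(-49, Add(27, Mul(-1, -3))), Mul(-19, Add(27, Mul(-1, -3)))), Pow(Pow(Add(29, 16), 2), -1)), Mul(5007, Pow(-3912, -1))) = Add(Mul(Add(-19, Mul(-49, Add(27, 3)), Mul(-19, Add(27, 3))), Pow(Pow(45, 2), -1)), Mul(5007, Rational(-1, 3912))) = Add(Mul(Add(-19, Mul(-49, 30), Mul(-19, 30)), Pow(2025, -1)), Rational(-1669, 1304)) = Add(Mul(Add(-19, -1470, -570), Rational(1, 2025)), Rational(-1669, 1304)) = Add(Mul(-2059, Rational(1, 2025)), Rational(-1669, 1304)) = Add(Rational(-2059, 2025), Rational(-1669, 1304)) = Rational(-6064661, 2640600)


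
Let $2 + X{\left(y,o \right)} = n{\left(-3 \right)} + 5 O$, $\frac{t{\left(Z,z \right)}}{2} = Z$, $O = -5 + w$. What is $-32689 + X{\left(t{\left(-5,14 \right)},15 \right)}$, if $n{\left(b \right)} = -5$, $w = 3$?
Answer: $-32706$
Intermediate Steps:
$O = -2$ ($O = -5 + 3 = -2$)
$t{\left(Z,z \right)} = 2 Z$
$X{\left(y,o \right)} = -17$ ($X{\left(y,o \right)} = -2 + \left(-5 + 5 \left(-2\right)\right) = -2 - 15 = -17$)
$-32689 + X{\left(t{\left(-5,14 \right)},15 \right)} = -32689 - 17 = -32706$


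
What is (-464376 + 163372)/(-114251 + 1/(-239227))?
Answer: 36004141954/13665961989 ≈ 2.6346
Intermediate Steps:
(-464376 + 163372)/(-114251 + 1/(-239227)) = -301004/(-114251 - 1/239227) = -301004/(-27331923978/239227) = -301004*(-239227/27331923978) = 36004141954/13665961989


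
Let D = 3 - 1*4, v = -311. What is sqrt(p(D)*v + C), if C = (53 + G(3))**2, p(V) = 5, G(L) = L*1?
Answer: sqrt(1581) ≈ 39.762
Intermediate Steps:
D = -1 (D = 3 - 4 = -1)
G(L) = L
C = 3136 (C = (53 + 3)**2 = 56**2 = 3136)
sqrt(p(D)*v + C) = sqrt(5*(-311) + 3136) = sqrt(-1555 + 3136) = sqrt(1581)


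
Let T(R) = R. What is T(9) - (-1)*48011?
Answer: 48020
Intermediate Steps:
T(9) - (-1)*48011 = 9 - (-1)*48011 = 9 - 1*(-48011) = 9 + 48011 = 48020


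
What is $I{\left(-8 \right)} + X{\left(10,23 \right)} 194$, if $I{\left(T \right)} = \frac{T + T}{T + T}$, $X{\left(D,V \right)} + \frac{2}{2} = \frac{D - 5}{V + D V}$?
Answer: $- \frac{47859}{253} \approx -189.17$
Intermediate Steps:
$X{\left(D,V \right)} = -1 + \frac{-5 + D}{V + D V}$ ($X{\left(D,V \right)} = -1 + \frac{D - 5}{V + D V} = -1 + \frac{-5 + D}{V + D V}$)
$I{\left(T \right)} = 1$ ($I{\left(T \right)} = \frac{2 T}{2 T} = 2 T \frac{1}{2 T} = 1$)
$I{\left(-8 \right)} + X{\left(10,23 \right)} 194 = 1 + \frac{-5 + 10 - 23 - 10 \cdot 23}{23 \left(1 + 10\right)} 194 = 1 + \frac{-5 + 10 - 23 - 230}{23 \cdot 11} \cdot 194 = 1 + \frac{1}{23} \cdot \frac{1}{11} \left(-248\right) 194 = 1 - \frac{48112}{253} = - \frac{47859}{253}$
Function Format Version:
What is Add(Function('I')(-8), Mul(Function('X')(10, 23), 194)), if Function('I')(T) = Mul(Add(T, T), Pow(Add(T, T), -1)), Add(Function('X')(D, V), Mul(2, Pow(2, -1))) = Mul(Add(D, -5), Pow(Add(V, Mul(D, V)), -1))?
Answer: Rational(-47859, 253) ≈ -189.17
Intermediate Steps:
Function('X')(D, V) = Add(-1, Mul(Pow(Add(V, Mul(D, V)), -1), Add(-5, D))) (Function('X')(D, V) = Add(-1, Mul(Add(D, -5), Pow(Add(V, Mul(D, V)), -1))) = Add(-1, Mul(Add(-5, D), Pow(Add(V, Mul(D, V)), -1))) = Add(-1, Mul(Pow(Add(V, Mul(D, V)), -1), Add(-5, D))))
Function('I')(T) = 1 (Function('I')(T) = Mul(Mul(2, T), Pow(Mul(2, T), -1)) = Mul(Mul(2, T), Mul(Rational(1, 2), Pow(T, -1))) = 1)
Add(Function('I')(-8), Mul(Function('X')(10, 23), 194)) = Add(1, Mul(Mul(Pow(23, -1), Pow(Add(1, 10), -1), Add(-5, 10, Mul(-1, 23), Mul(-1, 10, 23))), 194)) = Add(1, Mul(Mul(Rational(1, 23), Pow(11, -1), Add(-5, 10, -23, -230)), 194)) = Add(1, Mul(Mul(Rational(1, 23), Rational(1, 11), -248), 194)) = Add(1, Mul(Rational(-248, 253), 194)) = Add(1, Rational(-48112, 253)) = Rational(-47859, 253)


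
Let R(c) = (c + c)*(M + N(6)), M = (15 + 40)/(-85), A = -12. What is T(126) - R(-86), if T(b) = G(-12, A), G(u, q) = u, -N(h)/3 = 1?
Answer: -10868/17 ≈ -639.29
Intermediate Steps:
N(h) = -3 (N(h) = -3*1 = -3)
T(b) = -12
M = -11/17 (M = 55*(-1/85) = -11/17 ≈ -0.64706)
R(c) = -124*c/17 (R(c) = (c + c)*(-11/17 - 3) = (2*c)*(-62/17) = -124*c/17)
T(126) - R(-86) = -12 - (-124)*(-86)/17 = -12 - 1*10664/17 = -12 - 10664/17 = -10868/17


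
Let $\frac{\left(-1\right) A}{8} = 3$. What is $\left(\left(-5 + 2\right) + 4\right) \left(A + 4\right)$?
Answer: $-20$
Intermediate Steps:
$A = -24$ ($A = \left(-8\right) 3 = -24$)
$\left(\left(-5 + 2\right) + 4\right) \left(A + 4\right) = \left(\left(-5 + 2\right) + 4\right) \left(-24 + 4\right) = \left(-3 + 4\right) \left(-20\right) = 1 \left(-20\right) = -20$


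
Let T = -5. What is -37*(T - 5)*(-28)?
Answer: -10360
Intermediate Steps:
-37*(T - 5)*(-28) = -37*(-5 - 5)*(-28) = -37*(-10)*(-28) = 370*(-28) = -10360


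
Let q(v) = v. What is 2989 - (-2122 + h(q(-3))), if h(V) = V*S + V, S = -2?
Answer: 5108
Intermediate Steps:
h(V) = -V (h(V) = V*(-2) + V = -2*V + V = -V)
2989 - (-2122 + h(q(-3))) = 2989 - (-2122 - 1*(-3)) = 2989 - (-2122 + 3) = 2989 - 1*(-2119) = 2989 + 2119 = 5108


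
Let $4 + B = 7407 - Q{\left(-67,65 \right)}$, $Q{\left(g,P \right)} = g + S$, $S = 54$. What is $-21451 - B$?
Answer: $-28867$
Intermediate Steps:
$Q{\left(g,P \right)} = 54 + g$ ($Q{\left(g,P \right)} = g + 54 = 54 + g$)
$B = 7416$ ($B = -4 + \left(7407 - \left(54 - 67\right)\right) = -4 + \left(7407 - -13\right) = -4 + \left(7407 + 13\right) = -4 + 7420 = 7416$)
$-21451 - B = -21451 - 7416 = -28867$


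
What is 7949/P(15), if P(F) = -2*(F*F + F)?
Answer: -7949/480 ≈ -16.560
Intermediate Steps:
P(F) = -2*F - 2*F² (P(F) = -2*(F² + F) = -2*(F + F²) = -2*F - 2*F²)
7949/P(15) = 7949/((-2*15*(1 + 15))) = 7949/((-2*15*16)) = 7949/(-480) = 7949*(-1/480) = -7949/480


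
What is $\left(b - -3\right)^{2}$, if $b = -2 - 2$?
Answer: $1$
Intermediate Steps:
$b = -4$ ($b = -2 - 2 = -4$)
$\left(b - -3\right)^{2} = \left(-4 - -3\right)^{2} = \left(-4 + 3\right)^{2} = \left(-1\right)^{2} = 1$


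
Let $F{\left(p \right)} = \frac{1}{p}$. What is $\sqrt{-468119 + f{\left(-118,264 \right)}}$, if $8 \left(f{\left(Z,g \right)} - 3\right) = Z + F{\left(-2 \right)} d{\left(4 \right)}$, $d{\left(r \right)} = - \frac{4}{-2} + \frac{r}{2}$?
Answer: $i \sqrt{468131} \approx 684.2 i$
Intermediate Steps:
$d{\left(r \right)} = 2 + \frac{r}{2}$ ($d{\left(r \right)} = \left(-4\right) \left(- \frac{1}{2}\right) + r \frac{1}{2} = 2 + \frac{r}{2}$)
$f{\left(Z,g \right)} = \frac{11}{4} + \frac{Z}{8}$ ($f{\left(Z,g \right)} = 3 + \frac{Z + \frac{2 + \frac{1}{2} \cdot 4}{-2}}{8} = 3 + \frac{Z - \frac{2 + 2}{2}}{8} = 3 + \frac{Z - 2}{8} = 3 + \frac{-2 + Z}{8} = 3 + \left(- \frac{1}{4} + \frac{Z}{8}\right) = \frac{11}{4} + \frac{Z}{8}$)
$\sqrt{-468119 + f{\left(-118,264 \right)}} = \sqrt{-468119 + \left(\frac{11}{4} + \frac{1}{8} \left(-118\right)\right)} = \sqrt{-468119 + \left(\frac{11}{4} - \frac{59}{4}\right)} = \sqrt{-468119 - 12} = \sqrt{-468131} = i \sqrt{468131}$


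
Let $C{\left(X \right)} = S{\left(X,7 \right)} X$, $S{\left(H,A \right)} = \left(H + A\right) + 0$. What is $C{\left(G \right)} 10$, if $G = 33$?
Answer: $13200$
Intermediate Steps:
$S{\left(H,A \right)} = A + H$ ($S{\left(H,A \right)} = \left(A + H\right) + 0 = A + H$)
$C{\left(X \right)} = X \left(7 + X\right)$ ($C{\left(X \right)} = \left(7 + X\right) X = X \left(7 + X\right)$)
$C{\left(G \right)} 10 = 33 \left(7 + 33\right) 10 = 33 \cdot 40 \cdot 10 = 1320 \cdot 10 = 13200$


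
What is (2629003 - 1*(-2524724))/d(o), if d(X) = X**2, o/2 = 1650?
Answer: 1717909/3630000 ≈ 0.47325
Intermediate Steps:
o = 3300 (o = 2*1650 = 3300)
(2629003 - 1*(-2524724))/d(o) = (2629003 - 1*(-2524724))/(3300**2) = (2629003 + 2524724)/10890000 = 5153727*(1/10890000) = 1717909/3630000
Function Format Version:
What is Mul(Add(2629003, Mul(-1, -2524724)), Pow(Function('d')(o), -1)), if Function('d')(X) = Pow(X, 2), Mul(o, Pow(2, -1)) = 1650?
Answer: Rational(1717909, 3630000) ≈ 0.47325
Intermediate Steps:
o = 3300 (o = Mul(2, 1650) = 3300)
Mul(Add(2629003, Mul(-1, -2524724)), Pow(Function('d')(o), -1)) = Mul(Add(2629003, Mul(-1, -2524724)), Pow(Pow(3300, 2), -1)) = Mul(Add(2629003, 2524724), Pow(10890000, -1)) = Mul(5153727, Rational(1, 10890000)) = Rational(1717909, 3630000)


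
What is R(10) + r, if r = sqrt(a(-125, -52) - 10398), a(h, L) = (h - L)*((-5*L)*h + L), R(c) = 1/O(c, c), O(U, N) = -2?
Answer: -1/2 + sqrt(2365898) ≈ 1537.6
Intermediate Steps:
R(c) = -1/2 (R(c) = 1/(-2) = -1/2)
a(h, L) = (L - 5*L*h)*(h - L) (a(h, L) = (h - L)*(-5*L*h + L) = (h - L)*(L - 5*L*h) = (L - 5*L*h)*(h - L))
r = sqrt(2365898) (r = sqrt(-52*(-125 - 1*(-52) - 5*(-125)**2 + 5*(-52)*(-125)) - 10398) = sqrt(-52*(-125 + 52 - 5*15625 + 32500) - 10398) = sqrt(-52*(-125 + 52 - 78125 + 32500) - 10398) = sqrt(-52*(-45698) - 10398) = sqrt(2376296 - 10398) = sqrt(2365898) ≈ 1538.1)
R(10) + r = -1/2 + sqrt(2365898)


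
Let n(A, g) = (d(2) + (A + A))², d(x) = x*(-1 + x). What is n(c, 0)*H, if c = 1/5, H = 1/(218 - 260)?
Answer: -24/175 ≈ -0.13714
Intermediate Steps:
H = -1/42 (H = 1/(-42) = -1/42 ≈ -0.023810)
c = ⅕ ≈ 0.20000
n(A, g) = (2 + 2*A)² (n(A, g) = (2*(-1 + 2) + (A + A))² = (2*1 + 2*A)² = (2 + 2*A)²)
n(c, 0)*H = (4*(1 + ⅕)²)*(-1/42) = (4*(6/5)²)*(-1/42) = (4*(36/25))*(-1/42) = (144/25)*(-1/42) = -24/175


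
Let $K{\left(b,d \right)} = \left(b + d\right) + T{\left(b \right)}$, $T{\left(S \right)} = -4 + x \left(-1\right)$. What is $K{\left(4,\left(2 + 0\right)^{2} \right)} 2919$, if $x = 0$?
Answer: $11676$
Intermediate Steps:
$T{\left(S \right)} = -4$ ($T{\left(S \right)} = -4 + 0 \left(-1\right) = -4 + 0 = -4$)
$K{\left(b,d \right)} = -4 + b + d$ ($K{\left(b,d \right)} = \left(b + d\right) - 4 = -4 + b + d$)
$K{\left(4,\left(2 + 0\right)^{2} \right)} 2919 = \left(-4 + 4 + \left(2 + 0\right)^{2}\right) 2919 = \left(-4 + 4 + 2^{2}\right) 2919 = \left(-4 + 4 + 4\right) 2919 = 4 \cdot 2919 = 11676$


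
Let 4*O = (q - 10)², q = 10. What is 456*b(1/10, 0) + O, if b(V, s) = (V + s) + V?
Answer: 456/5 ≈ 91.200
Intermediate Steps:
b(V, s) = s + 2*V
O = 0 (O = (10 - 10)²/4 = (¼)*0² = (¼)*0 = 0)
456*b(1/10, 0) + O = 456*(0 + 2/10) + 0 = 456*(0 + 2*(⅒)) + 0 = 456*(0 + ⅕) + 0 = 456*(⅕) + 0 = 456/5 + 0 = 456/5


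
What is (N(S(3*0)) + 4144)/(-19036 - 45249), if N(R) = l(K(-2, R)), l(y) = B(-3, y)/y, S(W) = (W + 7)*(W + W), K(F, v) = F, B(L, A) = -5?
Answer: -8293/128570 ≈ -0.064502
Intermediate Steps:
S(W) = 2*W*(7 + W) (S(W) = (7 + W)*(2*W) = 2*W*(7 + W))
l(y) = -5/y
N(R) = 5/2 (N(R) = -5/(-2) = -5*(-½) = 5/2)
(N(S(3*0)) + 4144)/(-19036 - 45249) = (5/2 + 4144)/(-19036 - 45249) = (8293/2)/(-64285) = (8293/2)*(-1/64285) = -8293/128570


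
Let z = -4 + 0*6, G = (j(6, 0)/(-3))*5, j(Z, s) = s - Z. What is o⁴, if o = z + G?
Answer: 1296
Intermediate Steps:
G = 10 (G = ((0 - 1*6)/(-3))*5 = -(0 - 6)/3*5 = -⅓*(-6)*5 = 2*5 = 10)
z = -4 (z = -4 + 0 = -4)
o = 6 (o = -4 + 10 = 6)
o⁴ = 6⁴ = 1296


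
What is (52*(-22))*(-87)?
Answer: 99528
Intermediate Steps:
(52*(-22))*(-87) = -1144*(-87) = 99528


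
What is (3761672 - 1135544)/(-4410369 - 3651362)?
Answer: -2626128/8061731 ≈ -0.32575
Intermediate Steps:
(3761672 - 1135544)/(-4410369 - 3651362) = 2626128/(-8061731) = 2626128*(-1/8061731) = -2626128/8061731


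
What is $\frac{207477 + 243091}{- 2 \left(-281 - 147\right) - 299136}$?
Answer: $- \frac{56321}{37285} \approx -1.5106$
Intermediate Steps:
$\frac{207477 + 243091}{- 2 \left(-281 - 147\right) - 299136} = \frac{450568}{\left(-2\right) \left(-428\right) - 299136} = \frac{450568}{856 - 299136} = \frac{450568}{-298280} = 450568 \left(- \frac{1}{298280}\right) = - \frac{56321}{37285}$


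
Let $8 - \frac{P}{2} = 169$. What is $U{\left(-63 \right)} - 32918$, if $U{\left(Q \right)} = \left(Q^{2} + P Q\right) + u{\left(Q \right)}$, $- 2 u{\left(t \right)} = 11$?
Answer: $- \frac{17337}{2} \approx -8668.5$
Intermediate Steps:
$P = -322$ ($P = 16 - 338 = -322$)
$u{\left(t \right)} = - \frac{11}{2}$ ($u{\left(t \right)} = \left(- \frac{1}{2}\right) 11 = - \frac{11}{2}$)
$U{\left(Q \right)} = - \frac{11}{2} + Q^{2} - 322 Q$ ($U{\left(Q \right)} = \left(Q^{2} - 322 Q\right) - \frac{11}{2} = - \frac{11}{2} + Q^{2} - 322 Q$)
$U{\left(-63 \right)} - 32918 = \left(- \frac{11}{2} + \left(-63\right)^{2} - -20286\right) - 32918 = \left(- \frac{11}{2} + 3969 + 20286\right) - 32918 = \frac{48499}{2} - 32918 = - \frac{17337}{2}$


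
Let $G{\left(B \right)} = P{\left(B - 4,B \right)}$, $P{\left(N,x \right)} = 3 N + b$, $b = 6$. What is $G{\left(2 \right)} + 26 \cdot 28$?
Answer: $728$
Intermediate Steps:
$P{\left(N,x \right)} = 6 + 3 N$ ($P{\left(N,x \right)} = 3 N + 6 = 6 + 3 N$)
$G{\left(B \right)} = -6 + 3 B$ ($G{\left(B \right)} = 6 + 3 \left(B - 4\right) = 6 + 3 \left(-4 + B\right) = 6 + \left(-12 + 3 B\right) = -6 + 3 B$)
$G{\left(2 \right)} + 26 \cdot 28 = \left(-6 + 3 \cdot 2\right) + 26 \cdot 28 = \left(-6 + 6\right) + 728 = 0 + 728 = 728$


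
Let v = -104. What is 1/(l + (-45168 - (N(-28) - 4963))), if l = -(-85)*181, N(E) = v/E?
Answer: -7/173766 ≈ -4.0284e-5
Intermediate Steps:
N(E) = -104/E
l = 15385 (l = -1*(-15385) = 15385)
1/(l + (-45168 - (N(-28) - 4963))) = 1/(15385 + (-45168 - (-104/(-28) - 4963))) = 1/(15385 + (-45168 - (-104*(-1/28) - 4963))) = 1/(15385 + (-45168 - (26/7 - 4963))) = 1/(15385 + (-45168 - 1*(-34715/7))) = 1/(15385 + (-45168 + 34715/7)) = 1/(15385 - 281461/7) = 1/(-173766/7) = -7/173766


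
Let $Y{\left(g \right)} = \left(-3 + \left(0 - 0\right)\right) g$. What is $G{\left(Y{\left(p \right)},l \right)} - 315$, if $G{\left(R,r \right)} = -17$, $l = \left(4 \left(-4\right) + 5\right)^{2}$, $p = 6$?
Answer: $-332$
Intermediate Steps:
$Y{\left(g \right)} = - 3 g$ ($Y{\left(g \right)} = \left(-3 + \left(0 + 0\right)\right) g = \left(-3 + 0\right) g = - 3 g$)
$l = 121$ ($l = \left(-16 + 5\right)^{2} = \left(-11\right)^{2} = 121$)
$G{\left(Y{\left(p \right)},l \right)} - 315 = -17 - 315 = -332$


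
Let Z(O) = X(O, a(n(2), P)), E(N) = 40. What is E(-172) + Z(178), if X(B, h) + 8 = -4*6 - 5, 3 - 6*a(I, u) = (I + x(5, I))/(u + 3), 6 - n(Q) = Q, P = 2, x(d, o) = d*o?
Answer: 3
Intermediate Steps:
n(Q) = 6 - Q
a(I, u) = ½ - I/(3 + u) (a(I, u) = ½ - (I + 5*I)/(6*(u + 3)) = ½ - 6*I/(6*(3 + u)) = ½ - I/(3 + u))
X(B, h) = -37 (X(B, h) = -8 + (-4*6 - 5) = -8 + (-24 - 5) = -8 - 29 = -37)
Z(O) = -37
E(-172) + Z(178) = 40 - 37 = 3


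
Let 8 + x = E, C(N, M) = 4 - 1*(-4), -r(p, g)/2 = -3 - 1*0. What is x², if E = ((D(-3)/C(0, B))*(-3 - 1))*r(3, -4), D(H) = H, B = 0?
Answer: 1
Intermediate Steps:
r(p, g) = 6 (r(p, g) = -2*(-3 - 1*0) = -2*(-3 + 0) = -2*(-3) = 6)
C(N, M) = 8 (C(N, M) = 4 + 4 = 8)
E = 9 (E = ((-3/8)*(-3 - 1))*6 = (-3*⅛*(-4))*6 = -3/8*(-4)*6 = (3/2)*6 = 9)
x = 1 (x = -8 + 9 = 1)
x² = 1² = 1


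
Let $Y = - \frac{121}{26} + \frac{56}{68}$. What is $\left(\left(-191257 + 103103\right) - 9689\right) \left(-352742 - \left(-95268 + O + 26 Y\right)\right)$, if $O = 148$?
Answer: $\frac{428345010683}{17} \approx 2.5197 \cdot 10^{10}$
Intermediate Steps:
$Y = - \frac{1693}{442}$ ($Y = \left(-121\right) \frac{1}{26} + 56 \cdot \frac{1}{68} = - \frac{121}{26} + \frac{14}{17} = - \frac{1693}{442} \approx -3.8303$)
$\left(\left(-191257 + 103103\right) - 9689\right) \left(-352742 - \left(-95268 + O + 26 Y\right)\right) = \left(\left(-191257 + 103103\right) - 9689\right) \left(-352742 + \left(95268 - \left(26 \left(- \frac{1693}{442}\right) + 148\right)\right)\right) = \left(-88154 - 9689\right) \left(-352742 + \left(95268 - \left(- \frac{1693}{17} + 148\right)\right)\right) = - 97843 \left(-352742 + \left(95268 - \frac{823}{17}\right)\right) = - 97843 \left(-352742 + \frac{1618733}{17}\right) = \left(-97843\right) \left(- \frac{4377881}{17}\right) = \frac{428345010683}{17}$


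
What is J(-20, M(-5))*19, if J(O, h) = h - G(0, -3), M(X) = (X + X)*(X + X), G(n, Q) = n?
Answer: 1900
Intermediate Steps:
M(X) = 4*X² (M(X) = (2*X)*(2*X) = 4*X²)
J(O, h) = h (J(O, h) = h - 1*0 = h + 0 = h)
J(-20, M(-5))*19 = (4*(-5)²)*19 = (4*25)*19 = 100*19 = 1900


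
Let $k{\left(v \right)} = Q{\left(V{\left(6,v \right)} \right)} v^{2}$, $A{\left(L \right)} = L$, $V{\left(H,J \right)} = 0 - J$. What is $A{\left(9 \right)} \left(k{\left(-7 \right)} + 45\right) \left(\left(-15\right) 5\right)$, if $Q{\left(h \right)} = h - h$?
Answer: $-30375$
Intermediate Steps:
$V{\left(H,J \right)} = - J$
$Q{\left(h \right)} = 0$
$k{\left(v \right)} = 0$ ($k{\left(v \right)} = 0 v^{2} = 0$)
$A{\left(9 \right)} \left(k{\left(-7 \right)} + 45\right) \left(\left(-15\right) 5\right) = 9 \left(0 + 45\right) \left(\left(-15\right) 5\right) = 9 \cdot 45 \left(-75\right) = 405 \left(-75\right) = -30375$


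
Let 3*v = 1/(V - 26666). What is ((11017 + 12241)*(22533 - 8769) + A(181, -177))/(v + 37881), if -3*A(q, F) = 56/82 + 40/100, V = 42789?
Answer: 1587113565653967/187807274225 ≈ 8450.8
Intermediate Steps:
A(q, F) = -74/205 (A(q, F) = -(56/82 + 40/100)/3 = -(56*(1/82) + 40*(1/100))/3 = -(28/41 + 2/5)/3 = -1/3*222/205 = -74/205)
v = 1/48369 (v = 1/(3*(42789 - 26666)) = (1/3)/16123 = (1/3)*(1/16123) = 1/48369 ≈ 2.0674e-5)
((11017 + 12241)*(22533 - 8769) + A(181, -177))/(v + 37881) = ((11017 + 12241)*(22533 - 8769) - 74/205)/(1/48369 + 37881) = (23258*13764 - 74/205)/(1832266090/48369) = (320123112 - 74/205)*(48369/1832266090) = (65625237886/205)*(48369/1832266090) = 1587113565653967/187807274225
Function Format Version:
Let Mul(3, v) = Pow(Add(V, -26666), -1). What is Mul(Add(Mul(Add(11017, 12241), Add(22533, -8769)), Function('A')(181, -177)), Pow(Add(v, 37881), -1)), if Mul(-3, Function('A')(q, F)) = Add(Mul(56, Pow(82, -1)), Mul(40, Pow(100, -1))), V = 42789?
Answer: Rational(1587113565653967, 187807274225) ≈ 8450.8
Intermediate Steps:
Function('A')(q, F) = Rational(-74, 205) (Function('A')(q, F) = Mul(Rational(-1, 3), Add(Mul(56, Pow(82, -1)), Mul(40, Pow(100, -1)))) = Mul(Rational(-1, 3), Add(Mul(56, Rational(1, 82)), Mul(40, Rational(1, 100)))) = Mul(Rational(-1, 3), Add(Rational(28, 41), Rational(2, 5))) = Mul(Rational(-1, 3), Rational(222, 205)) = Rational(-74, 205))
v = Rational(1, 48369) (v = Mul(Rational(1, 3), Pow(Add(42789, -26666), -1)) = Mul(Rational(1, 3), Pow(16123, -1)) = Mul(Rational(1, 3), Rational(1, 16123)) = Rational(1, 48369) ≈ 2.0674e-5)
Mul(Add(Mul(Add(11017, 12241), Add(22533, -8769)), Function('A')(181, -177)), Pow(Add(v, 37881), -1)) = Mul(Add(Mul(Add(11017, 12241), Add(22533, -8769)), Rational(-74, 205)), Pow(Add(Rational(1, 48369), 37881), -1)) = Mul(Add(Mul(23258, 13764), Rational(-74, 205)), Pow(Rational(1832266090, 48369), -1)) = Mul(Add(320123112, Rational(-74, 205)), Rational(48369, 1832266090)) = Mul(Rational(65625237886, 205), Rational(48369, 1832266090)) = Rational(1587113565653967, 187807274225)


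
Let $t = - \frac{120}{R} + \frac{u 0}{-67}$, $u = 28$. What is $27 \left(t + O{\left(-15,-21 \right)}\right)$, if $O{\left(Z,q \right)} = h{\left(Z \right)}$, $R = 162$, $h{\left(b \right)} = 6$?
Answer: $142$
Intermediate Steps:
$O{\left(Z,q \right)} = 6$
$t = - \frac{20}{27}$ ($t = - \frac{120}{162} + \frac{28 \cdot 0}{-67} = \left(-120\right) \frac{1}{162} + 0 \left(- \frac{1}{67}\right) = - \frac{20}{27} + 0 = - \frac{20}{27} \approx -0.74074$)
$27 \left(t + O{\left(-15,-21 \right)}\right) = 27 \left(- \frac{20}{27} + 6\right) = 27 \cdot \frac{142}{27} = 142$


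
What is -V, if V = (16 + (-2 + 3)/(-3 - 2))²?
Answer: -6241/25 ≈ -249.64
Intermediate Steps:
V = 6241/25 (V = (16 + 1/(-5))² = (16 + 1*(-⅕))² = (16 - ⅕)² = (79/5)² = 6241/25 ≈ 249.64)
-V = -1*6241/25 = -6241/25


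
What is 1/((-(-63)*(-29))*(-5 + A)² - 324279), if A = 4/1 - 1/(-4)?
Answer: -16/5204907 ≈ -3.0740e-6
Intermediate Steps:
A = 17/4 (A = 4*1 - 1*(-¼) = 4 + ¼ = 17/4 ≈ 4.2500)
1/((-(-63)*(-29))*(-5 + A)² - 324279) = 1/((-(-63)*(-29))*(-5 + 17/4)² - 324279) = 1/((-63*29)*(-¾)² - 324279) = 1/(-1827*9/16 - 324279) = 1/(-16443/16 - 324279) = 1/(-5204907/16) = -16/5204907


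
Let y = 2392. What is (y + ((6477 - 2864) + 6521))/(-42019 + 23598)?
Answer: -12526/18421 ≈ -0.67999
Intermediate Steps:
(y + ((6477 - 2864) + 6521))/(-42019 + 23598) = (2392 + ((6477 - 2864) + 6521))/(-42019 + 23598) = (2392 + (3613 + 6521))/(-18421) = (2392 + 10134)*(-1/18421) = 12526*(-1/18421) = -12526/18421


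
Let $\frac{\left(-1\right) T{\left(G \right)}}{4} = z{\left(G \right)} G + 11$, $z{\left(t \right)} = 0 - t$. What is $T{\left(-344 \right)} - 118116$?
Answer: $355184$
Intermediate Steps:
$z{\left(t \right)} = - t$
$T{\left(G \right)} = -44 + 4 G^{2}$ ($T{\left(G \right)} = - 4 \left(- G G + 11\right) = - 4 \left(- G^{2} + 11\right) = - 4 \left(11 - G^{2}\right) = -44 + 4 G^{2}$)
$T{\left(-344 \right)} - 118116 = \left(-44 + 4 \left(-344\right)^{2}\right) - 118116 = \left(-44 + 4 \cdot 118336\right) - 118116 = \left(-44 + 473344\right) - 118116 = 473300 - 118116 = 355184$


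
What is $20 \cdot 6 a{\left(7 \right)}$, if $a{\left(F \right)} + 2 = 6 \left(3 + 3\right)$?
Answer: $4080$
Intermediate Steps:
$a{\left(F \right)} = 34$ ($a{\left(F \right)} = -2 + 6 \left(3 + 3\right) = -2 + 6 \cdot 6 = -2 + 36 = 34$)
$20 \cdot 6 a{\left(7 \right)} = 20 \cdot 6 \cdot 34 = 120 \cdot 34 = 4080$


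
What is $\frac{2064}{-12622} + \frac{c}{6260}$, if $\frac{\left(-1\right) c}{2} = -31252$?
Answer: $\frac{97000606}{9876715} \approx 9.8211$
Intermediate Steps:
$c = 62504$ ($c = \left(-2\right) \left(-31252\right) = 62504$)
$\frac{2064}{-12622} + \frac{c}{6260} = \frac{2064}{-12622} + \frac{62504}{6260} = 2064 \left(- \frac{1}{12622}\right) + 62504 \cdot \frac{1}{6260} = - \frac{1032}{6311} + \frac{15626}{1565} = \frac{97000606}{9876715}$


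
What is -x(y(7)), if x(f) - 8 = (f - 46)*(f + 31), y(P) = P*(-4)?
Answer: 214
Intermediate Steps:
y(P) = -4*P
x(f) = 8 + (-46 + f)*(31 + f) (x(f) = 8 + (f - 46)*(f + 31) = 8 + (-46 + f)*(31 + f))
-x(y(7)) = -(-1418 + (-4*7)² - (-60)*7) = -(-1418 + (-28)² - 15*(-28)) = -(-1418 + 784 + 420) = -1*(-214) = 214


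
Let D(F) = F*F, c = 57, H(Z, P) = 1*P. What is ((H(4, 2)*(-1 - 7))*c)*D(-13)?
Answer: -154128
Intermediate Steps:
H(Z, P) = P
D(F) = F**2
((H(4, 2)*(-1 - 7))*c)*D(-13) = ((2*(-1 - 7))*57)*(-13)**2 = ((2*(-8))*57)*169 = -16*57*169 = -912*169 = -154128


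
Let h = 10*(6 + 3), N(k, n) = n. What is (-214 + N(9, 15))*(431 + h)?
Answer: -103679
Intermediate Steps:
h = 90 (h = 10*9 = 90)
(-214 + N(9, 15))*(431 + h) = (-214 + 15)*(431 + 90) = -199*521 = -103679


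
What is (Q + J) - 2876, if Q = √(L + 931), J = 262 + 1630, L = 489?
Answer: -984 + 2*√355 ≈ -946.32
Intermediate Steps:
J = 1892
Q = 2*√355 (Q = √(489 + 931) = √1420 = 2*√355 ≈ 37.683)
(Q + J) - 2876 = (2*√355 + 1892) - 2876 = (1892 + 2*√355) - 2876 = -984 + 2*√355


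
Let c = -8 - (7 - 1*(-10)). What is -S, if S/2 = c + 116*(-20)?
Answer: 4690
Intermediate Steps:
c = -25 (c = -8 - (7 + 10) = -8 - 1*17 = -8 - 17 = -25)
S = -4690 (S = 2*(-25 + 116*(-20)) = 2*(-25 - 2320) = 2*(-2345) = -4690)
-S = -1*(-4690) = 4690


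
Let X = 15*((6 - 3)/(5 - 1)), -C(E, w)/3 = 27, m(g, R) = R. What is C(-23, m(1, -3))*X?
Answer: -3645/4 ≈ -911.25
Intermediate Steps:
C(E, w) = -81 (C(E, w) = -3*27 = -81)
X = 45/4 (X = 15*(3/4) = 15*(3*(¼)) = 15*(¾) = 45/4 ≈ 11.250)
C(-23, m(1, -3))*X = -81*45/4 = -3645/4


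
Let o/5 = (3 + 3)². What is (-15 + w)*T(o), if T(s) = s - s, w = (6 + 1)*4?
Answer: 0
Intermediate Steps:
w = 28 (w = 7*4 = 28)
o = 180 (o = 5*(3 + 3)² = 5*6² = 5*36 = 180)
T(s) = 0
(-15 + w)*T(o) = (-15 + 28)*0 = 13*0 = 0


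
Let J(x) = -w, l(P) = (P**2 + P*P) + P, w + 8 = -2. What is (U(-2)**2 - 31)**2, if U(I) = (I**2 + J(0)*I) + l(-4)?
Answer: 12769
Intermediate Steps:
w = -10 (w = -8 - 2 = -10)
l(P) = P + 2*P**2 (l(P) = (P**2 + P**2) + P = 2*P**2 + P = P + 2*P**2)
J(x) = 10 (J(x) = -1*(-10) = 10)
U(I) = 28 + I**2 + 10*I (U(I) = (I**2 + 10*I) - 4*(1 + 2*(-4)) = (I**2 + 10*I) - 4*(1 - 8) = (I**2 + 10*I) - 4*(-7) = (I**2 + 10*I) + 28 = 28 + I**2 + 10*I)
(U(-2)**2 - 31)**2 = ((28 + (-2)**2 + 10*(-2))**2 - 31)**2 = ((28 + 4 - 20)**2 - 31)**2 = (12**2 - 31)**2 = (144 - 31)**2 = 113**2 = 12769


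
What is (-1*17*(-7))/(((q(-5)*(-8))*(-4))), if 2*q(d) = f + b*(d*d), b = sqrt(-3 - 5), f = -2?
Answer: -119/40032 - 2975*I*sqrt(2)/40032 ≈ -0.0029726 - 0.1051*I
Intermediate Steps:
b = 2*I*sqrt(2) (b = sqrt(-8) = 2*I*sqrt(2) ≈ 2.8284*I)
q(d) = -1 + I*sqrt(2)*d**2 (q(d) = (-2 + (2*I*sqrt(2))*(d*d))/2 = (-2 + (2*I*sqrt(2))*d**2)/2 = (-2 + 2*I*sqrt(2)*d**2)/2 = -1 + I*sqrt(2)*d**2)
(-1*17*(-7))/(((q(-5)*(-8))*(-4))) = (-1*17*(-7))/((((-1 + I*sqrt(2)*(-5)**2)*(-8))*(-4))) = (-17*(-7))/((((-1 + I*sqrt(2)*25)*(-8))*(-4))) = 119/((((-1 + 25*I*sqrt(2))*(-8))*(-4))) = 119/(((8 - 200*I*sqrt(2))*(-4))) = 119/(-32 + 800*I*sqrt(2))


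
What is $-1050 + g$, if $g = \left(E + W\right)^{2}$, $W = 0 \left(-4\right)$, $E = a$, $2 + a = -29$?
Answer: $-89$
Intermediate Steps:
$a = -31$ ($a = -2 - 29 = -31$)
$E = -31$
$W = 0$
$g = 961$ ($g = \left(-31 + 0\right)^{2} = \left(-31\right)^{2} = 961$)
$-1050 + g = -1050 + 961 = -89$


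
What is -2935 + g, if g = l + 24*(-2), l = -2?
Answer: -2985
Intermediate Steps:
g = -50 (g = -2 + 24*(-2) = -2 - 48 = -50)
-2935 + g = -2935 - 50 = -2985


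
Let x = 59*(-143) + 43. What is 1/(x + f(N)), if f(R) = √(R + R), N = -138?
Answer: -1399/11743252 - I*√69/35229756 ≈ -0.00011913 - 2.3578e-7*I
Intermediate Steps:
f(R) = √2*√R (f(R) = √(2*R) = √2*√R)
x = -8394 (x = -8437 + 43 = -8394)
1/(x + f(N)) = 1/(-8394 + √2*√(-138)) = 1/(-8394 + √2*(I*√138)) = 1/(-8394 + 2*I*√69)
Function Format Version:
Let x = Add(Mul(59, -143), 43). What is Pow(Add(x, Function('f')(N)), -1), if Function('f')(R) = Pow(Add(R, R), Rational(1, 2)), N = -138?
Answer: Add(Rational(-1399, 11743252), Mul(Rational(-1, 35229756), I, Pow(69, Rational(1, 2)))) ≈ Add(-0.00011913, Mul(-2.3578e-7, I))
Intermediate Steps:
Function('f')(R) = Mul(Pow(2, Rational(1, 2)), Pow(R, Rational(1, 2))) (Function('f')(R) = Pow(Mul(2, R), Rational(1, 2)) = Mul(Pow(2, Rational(1, 2)), Pow(R, Rational(1, 2))))
x = -8394 (x = Add(-8437, 43) = -8394)
Pow(Add(x, Function('f')(N)), -1) = Pow(Add(-8394, Mul(Pow(2, Rational(1, 2)), Pow(-138, Rational(1, 2)))), -1) = Pow(Add(-8394, Mul(Pow(2, Rational(1, 2)), Mul(I, Pow(138, Rational(1, 2))))), -1) = Pow(Add(-8394, Mul(2, I, Pow(69, Rational(1, 2)))), -1)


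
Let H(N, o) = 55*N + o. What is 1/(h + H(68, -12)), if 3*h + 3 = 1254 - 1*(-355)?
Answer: 3/12790 ≈ 0.00023456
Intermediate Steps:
h = 1606/3 (h = -1 + (1254 - 1*(-355))/3 = -1 + (1254 + 355)/3 = -1 + (⅓)*1609 = -1 + 1609/3 = 1606/3 ≈ 535.33)
H(N, o) = o + 55*N
1/(h + H(68, -12)) = 1/(1606/3 + (-12 + 55*68)) = 1/(1606/3 + (-12 + 3740)) = 1/(1606/3 + 3728) = 1/(12790/3) = 3/12790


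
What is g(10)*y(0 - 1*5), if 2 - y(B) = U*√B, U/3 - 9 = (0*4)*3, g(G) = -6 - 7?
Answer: -26 + 351*I*√5 ≈ -26.0 + 784.86*I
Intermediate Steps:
g(G) = -13
U = 27 (U = 27 + 3*((0*4)*3) = 27 + 3*(0*3) = 27 + 3*0 = 27 + 0 = 27)
y(B) = 2 - 27*√B
g(10)*y(0 - 1*5) = -13*(2 - 27*√(0 - 1*5)) = -13*(2 - 27*√(0 - 5)) = -13*(2 - 27*I*√5) = -26 + 351*I*√5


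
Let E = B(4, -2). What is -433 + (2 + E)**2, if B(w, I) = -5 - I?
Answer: -432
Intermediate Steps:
E = -3 (E = -5 - 1*(-2) = -5 + 2 = -3)
-433 + (2 + E)**2 = -433 + (2 - 3)**2 = -433 + (-1)**2 = -433 + 1 = -432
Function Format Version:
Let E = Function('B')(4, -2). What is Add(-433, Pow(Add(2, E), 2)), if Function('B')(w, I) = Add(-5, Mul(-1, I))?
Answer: -432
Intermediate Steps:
E = -3 (E = Add(-5, Mul(-1, -2)) = Add(-5, 2) = -3)
Add(-433, Pow(Add(2, E), 2)) = Add(-433, Pow(Add(2, -3), 2)) = Add(-433, Pow(-1, 2)) = Add(-433, 1) = -432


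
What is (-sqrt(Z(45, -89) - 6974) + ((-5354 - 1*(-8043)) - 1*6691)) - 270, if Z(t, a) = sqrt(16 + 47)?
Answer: -4272 - I*sqrt(6974 - 3*sqrt(7)) ≈ -4272.0 - 83.463*I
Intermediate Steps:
Z(t, a) = 3*sqrt(7) (Z(t, a) = sqrt(63) = 3*sqrt(7))
(-sqrt(Z(45, -89) - 6974) + ((-5354 - 1*(-8043)) - 1*6691)) - 270 = (-sqrt(3*sqrt(7) - 6974) + ((-5354 - 1*(-8043)) - 1*6691)) - 270 = (-sqrt(-6974 + 3*sqrt(7)) + ((-5354 + 8043) - 6691)) - 270 = (-sqrt(-6974 + 3*sqrt(7)) + (2689 - 6691)) - 270 = (-sqrt(-6974 + 3*sqrt(7)) - 4002) - 270 = (-4002 - sqrt(-6974 + 3*sqrt(7))) - 270 = -4272 - sqrt(-6974 + 3*sqrt(7))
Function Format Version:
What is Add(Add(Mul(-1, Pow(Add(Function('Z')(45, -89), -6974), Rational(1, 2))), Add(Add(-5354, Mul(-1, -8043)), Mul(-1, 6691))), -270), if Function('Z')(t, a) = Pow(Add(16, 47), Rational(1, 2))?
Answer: Add(-4272, Mul(-1, I, Pow(Add(6974, Mul(-3, Pow(7, Rational(1, 2)))), Rational(1, 2)))) ≈ Add(-4272.0, Mul(-83.463, I))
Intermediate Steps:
Function('Z')(t, a) = Mul(3, Pow(7, Rational(1, 2))) (Function('Z')(t, a) = Pow(63, Rational(1, 2)) = Mul(3, Pow(7, Rational(1, 2))))
Add(Add(Mul(-1, Pow(Add(Function('Z')(45, -89), -6974), Rational(1, 2))), Add(Add(-5354, Mul(-1, -8043)), Mul(-1, 6691))), -270) = Add(Add(Mul(-1, Pow(Add(Mul(3, Pow(7, Rational(1, 2))), -6974), Rational(1, 2))), Add(Add(-5354, Mul(-1, -8043)), Mul(-1, 6691))), -270) = Add(Add(Mul(-1, Pow(Add(-6974, Mul(3, Pow(7, Rational(1, 2)))), Rational(1, 2))), Add(Add(-5354, 8043), -6691)), -270) = Add(Add(Mul(-1, Pow(Add(-6974, Mul(3, Pow(7, Rational(1, 2)))), Rational(1, 2))), Add(2689, -6691)), -270) = Add(Add(Mul(-1, Pow(Add(-6974, Mul(3, Pow(7, Rational(1, 2)))), Rational(1, 2))), -4002), -270) = Add(Add(-4002, Mul(-1, Pow(Add(-6974, Mul(3, Pow(7, Rational(1, 2)))), Rational(1, 2)))), -270) = Add(-4272, Mul(-1, Pow(Add(-6974, Mul(3, Pow(7, Rational(1, 2)))), Rational(1, 2))))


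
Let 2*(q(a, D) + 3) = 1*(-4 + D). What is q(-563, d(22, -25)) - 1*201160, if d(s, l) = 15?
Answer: -402315/2 ≈ -2.0116e+5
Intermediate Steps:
q(a, D) = -5 + D/2 (q(a, D) = -3 + (1*(-4 + D))/2 = -3 + (-4 + D)/2 = -3 + (-2 + D/2) = -5 + D/2)
q(-563, d(22, -25)) - 1*201160 = (-5 + (½)*15) - 1*201160 = (-5 + 15/2) - 201160 = 5/2 - 201160 = -402315/2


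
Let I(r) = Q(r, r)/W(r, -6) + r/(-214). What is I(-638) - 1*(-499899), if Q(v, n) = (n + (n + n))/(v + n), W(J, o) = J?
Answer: 68252616991/136532 ≈ 4.9990e+5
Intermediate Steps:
Q(v, n) = 3*n/(n + v) (Q(v, n) = (n + 2*n)/(n + v) = (3*n)/(n + v) = 3*n/(n + v))
I(r) = -r/214 + 3/(2*r) (I(r) = (3*r/(r + r))/r + r/(-214) = (3*r/((2*r)))/r + r*(-1/214) = (3*r*(1/(2*r)))/r - r/214 = 3/(2*r) - r/214 = -r/214 + 3/(2*r))
I(-638) - 1*(-499899) = (1/214)*(321 - 1*(-638)**2)/(-638) - 1*(-499899) = (1/214)*(-1/638)*(321 - 1*407044) + 499899 = (1/214)*(-1/638)*(321 - 407044) + 499899 = (1/214)*(-1/638)*(-406723) + 499899 = 406723/136532 + 499899 = 68252616991/136532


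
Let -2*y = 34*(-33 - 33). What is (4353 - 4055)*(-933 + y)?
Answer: 56322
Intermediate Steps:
y = 1122 (y = -17*(-33 - 33) = -17*(-66) = -1/2*(-2244) = 1122)
(4353 - 4055)*(-933 + y) = (4353 - 4055)*(-933 + 1122) = 298*189 = 56322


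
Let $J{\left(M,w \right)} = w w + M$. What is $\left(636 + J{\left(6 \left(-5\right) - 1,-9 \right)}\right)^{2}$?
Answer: $470596$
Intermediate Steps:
$J{\left(M,w \right)} = M + w^{2}$ ($J{\left(M,w \right)} = w^{2} + M = M + w^{2}$)
$\left(636 + J{\left(6 \left(-5\right) - 1,-9 \right)}\right)^{2} = \left(636 + \left(\left(6 \left(-5\right) - 1\right) + \left(-9\right)^{2}\right)\right)^{2} = \left(636 + \left(\left(-30 - 1\right) + 81\right)\right)^{2} = \left(636 + \left(-31 + 81\right)\right)^{2} = \left(636 + 50\right)^{2} = 686^{2} = 470596$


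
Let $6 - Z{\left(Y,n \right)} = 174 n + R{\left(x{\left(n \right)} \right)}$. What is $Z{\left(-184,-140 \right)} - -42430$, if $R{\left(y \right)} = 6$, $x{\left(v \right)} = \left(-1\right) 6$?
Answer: $66790$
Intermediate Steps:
$x{\left(v \right)} = -6$
$Z{\left(Y,n \right)} = - 174 n$ ($Z{\left(Y,n \right)} = 6 - \left(174 n + 6\right) = 6 - \left(6 + 174 n\right) = - 174 n$)
$Z{\left(-184,-140 \right)} - -42430 = \left(-174\right) \left(-140\right) - -42430 = 24360 + 42430 = 66790$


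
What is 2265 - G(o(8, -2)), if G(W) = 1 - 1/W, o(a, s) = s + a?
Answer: 13585/6 ≈ 2264.2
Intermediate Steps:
o(a, s) = a + s
2265 - G(o(8, -2)) = 2265 - (-1 + (8 - 2))/(8 - 2) = 2265 - (-1 + 6)/6 = 2265 - 5/6 = 2265 - 1*⅚ = 2265 - ⅚ = 13585/6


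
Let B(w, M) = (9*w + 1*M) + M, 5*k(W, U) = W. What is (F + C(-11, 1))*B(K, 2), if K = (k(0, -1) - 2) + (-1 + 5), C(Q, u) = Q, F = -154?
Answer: -3630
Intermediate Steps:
k(W, U) = W/5
K = 2 (K = ((⅕)*0 - 2) + (-1 + 5) = (0 - 2) + 4 = -2 + 4 = 2)
B(w, M) = 2*M + 9*w (B(w, M) = (9*w + M) + M = (M + 9*w) + M = 2*M + 9*w)
(F + C(-11, 1))*B(K, 2) = (-154 - 11)*(2*2 + 9*2) = -165*(4 + 18) = -165*22 = -3630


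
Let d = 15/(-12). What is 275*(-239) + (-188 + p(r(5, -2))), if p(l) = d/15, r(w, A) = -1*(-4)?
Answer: -790957/12 ≈ -65913.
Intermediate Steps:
r(w, A) = 4
d = -5/4 (d = 15*(-1/12) = -5/4 ≈ -1.2500)
p(l) = -1/12 (p(l) = -5/4/15 = -5/4*1/15 = -1/12)
275*(-239) + (-188 + p(r(5, -2))) = 275*(-239) + (-188 - 1/12) = -65725 - 2257/12 = -790957/12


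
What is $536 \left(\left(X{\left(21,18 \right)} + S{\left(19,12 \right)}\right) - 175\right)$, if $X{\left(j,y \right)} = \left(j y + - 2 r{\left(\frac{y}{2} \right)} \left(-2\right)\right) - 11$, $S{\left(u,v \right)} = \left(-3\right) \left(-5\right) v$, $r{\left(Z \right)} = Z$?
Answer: $218688$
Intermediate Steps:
$S{\left(u,v \right)} = 15 v$
$X{\left(j,y \right)} = -11 + 2 y + j y$ ($X{\left(j,y \right)} = \left(j y + - 2 \frac{y}{2} \left(-2\right)\right) - 11 = \left(j y + - y \left(-2\right)\right) - 11 = \left(j y + 2 y\right) - 11 = \left(2 y + j y\right) - 11 = -11 + 2 y + j y$)
$536 \left(\left(X{\left(21,18 \right)} + S{\left(19,12 \right)}\right) - 175\right) = 536 \left(\left(\left(-11 + 2 \cdot 18 + 21 \cdot 18\right) + 15 \cdot 12\right) - 175\right) = 536 \left(\left(\left(-11 + 36 + 378\right) + 180\right) - 175\right) = 536 \left(\left(403 + 180\right) - 175\right) = 536 \left(583 - 175\right) = 536 \cdot 408 = 218688$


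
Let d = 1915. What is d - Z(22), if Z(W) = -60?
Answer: 1975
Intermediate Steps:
d - Z(22) = 1915 - 1*(-60) = 1915 + 60 = 1975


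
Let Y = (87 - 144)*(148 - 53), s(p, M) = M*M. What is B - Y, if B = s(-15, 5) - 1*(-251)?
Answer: 5691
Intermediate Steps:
s(p, M) = M²
Y = -5415 (Y = -57*95 = -5415)
B = 276 (B = 5² - 1*(-251) = 25 + 251 = 276)
B - Y = 276 - 1*(-5415) = 276 + 5415 = 5691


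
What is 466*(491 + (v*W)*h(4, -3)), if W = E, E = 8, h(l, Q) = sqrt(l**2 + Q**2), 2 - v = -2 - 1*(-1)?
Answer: 284726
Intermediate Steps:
v = 3 (v = 2 - (-2 - 1*(-1)) = 2 - (-2 + 1) = 2 - 1*(-1) = 2 + 1 = 3)
h(l, Q) = sqrt(Q**2 + l**2)
W = 8
466*(491 + (v*W)*h(4, -3)) = 466*(491 + (3*8)*sqrt((-3)**2 + 4**2)) = 466*(491 + 24*sqrt(9 + 16)) = 466*(491 + 24*sqrt(25)) = 466*(491 + 24*5) = 466*(491 + 120) = 466*611 = 284726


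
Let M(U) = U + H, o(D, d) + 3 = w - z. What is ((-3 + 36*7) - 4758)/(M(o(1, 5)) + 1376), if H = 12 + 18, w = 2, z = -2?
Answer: -1503/469 ≈ -3.2047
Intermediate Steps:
o(D, d) = 1 (o(D, d) = -3 + (2 - 1*(-2)) = -3 + (2 + 2) = -3 + 4 = 1)
H = 30
M(U) = 30 + U (M(U) = U + 30 = 30 + U)
((-3 + 36*7) - 4758)/(M(o(1, 5)) + 1376) = ((-3 + 36*7) - 4758)/((30 + 1) + 1376) = ((-3 + 252) - 4758)/(31 + 1376) = (249 - 4758)/1407 = -4509*1/1407 = -1503/469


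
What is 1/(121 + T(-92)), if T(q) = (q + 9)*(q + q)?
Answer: 1/15393 ≈ 6.4965e-5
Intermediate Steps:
T(q) = 2*q*(9 + q) (T(q) = (9 + q)*(2*q) = 2*q*(9 + q))
1/(121 + T(-92)) = 1/(121 + 2*(-92)*(9 - 92)) = 1/(121 + 2*(-92)*(-83)) = 1/(121 + 15272) = 1/15393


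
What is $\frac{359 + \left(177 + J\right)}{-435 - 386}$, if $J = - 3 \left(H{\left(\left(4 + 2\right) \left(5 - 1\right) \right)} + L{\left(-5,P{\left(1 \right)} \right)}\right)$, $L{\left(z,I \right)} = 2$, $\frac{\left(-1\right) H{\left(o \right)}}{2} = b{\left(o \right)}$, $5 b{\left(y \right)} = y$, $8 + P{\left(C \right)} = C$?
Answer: $- \frac{2794}{4105} \approx -0.68063$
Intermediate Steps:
$P{\left(C \right)} = -8 + C$
$b{\left(y \right)} = \frac{y}{5}$
$H{\left(o \right)} = - \frac{2 o}{5}$ ($H{\left(o \right)} = - 2 \frac{o}{5} = - \frac{2 o}{5}$)
$J = \frac{114}{5}$ ($J = - 3 \left(- \frac{2 \left(4 + 2\right) \left(5 - 1\right)}{5} + 2\right) = - 3 \left(- \frac{2 \cdot 6 \cdot 4}{5} + 2\right) = - 3 \left(\left(- \frac{2}{5}\right) 24 + 2\right) = - 3 \left(- \frac{48}{5} + 2\right) = \left(-3\right) \left(- \frac{38}{5}\right) = \frac{114}{5} \approx 22.8$)
$\frac{359 + \left(177 + J\right)}{-435 - 386} = \frac{359 + \left(177 + \frac{114}{5}\right)}{-435 - 386} = \frac{359 + \frac{999}{5}}{-821} = \frac{2794}{5} \left(- \frac{1}{821}\right) = - \frac{2794}{4105}$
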